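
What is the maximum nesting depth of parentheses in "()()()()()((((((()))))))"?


Input: "()()()()()((((((()))))))"
Tracking depth:
  Position 0 '(': depth becomes 1
  Position 1 ')': depth becomes 0
  Position 2 '(': depth becomes 1
  Position 3 ')': depth becomes 0
  Position 4 '(': depth becomes 1
  Position 5 ')': depth becomes 0
  Position 6 '(': depth becomes 1
  Position 7 ')': depth becomes 0
  Position 8 '(': depth becomes 1
  Position 9 ')': depth becomes 0
  Position 10 '(': depth becomes 1
  Position 11 '(': depth becomes 2
  Position 12 '(': depth becomes 3
  Position 13 '(': depth becomes 4
  Position 14 '(': depth becomes 5
  Position 15 '(': depth becomes 6
  Position 16 '(': depth becomes 7
  Position 17 ')': depth becomes 6
  Position 18 ')': depth becomes 5
  Position 19 ')': depth becomes 4
  Position 20 ')': depth becomes 3
  Position 21 ')': depth becomes 2
  Position 22 ')': depth becomes 1
  Position 23 ')': depth becomes 0
Maximum depth reached: 7

7


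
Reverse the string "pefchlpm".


Input: pefchlpm
Reading characters right to left:
  Position 7: 'm'
  Position 6: 'p'
  Position 5: 'l'
  Position 4: 'h'
  Position 3: 'c'
  Position 2: 'f'
  Position 1: 'e'
  Position 0: 'p'
Reversed: mplhcfep

mplhcfep


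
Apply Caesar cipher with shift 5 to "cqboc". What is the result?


Caesar cipher: shift "cqboc" by 5
  'c' (pos 2) + 5 = pos 7 = 'h'
  'q' (pos 16) + 5 = pos 21 = 'v'
  'b' (pos 1) + 5 = pos 6 = 'g'
  'o' (pos 14) + 5 = pos 19 = 't'
  'c' (pos 2) + 5 = pos 7 = 'h'
Result: hvgth

hvgth


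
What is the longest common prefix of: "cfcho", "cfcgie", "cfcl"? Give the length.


Words: cfcho, cfcgie, cfcl
  Position 0: all 'c' => match
  Position 1: all 'f' => match
  Position 2: all 'c' => match
  Position 3: ('h', 'g', 'l') => mismatch, stop
LCP = "cfc" (length 3)

3


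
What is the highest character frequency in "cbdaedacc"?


Input: cbdaedacc
Character counts:
  'a': 2
  'b': 1
  'c': 3
  'd': 2
  'e': 1
Maximum frequency: 3

3


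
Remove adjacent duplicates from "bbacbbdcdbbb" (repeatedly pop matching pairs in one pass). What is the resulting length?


Input: bbacbbdcdbbb
Stack-based adjacent duplicate removal:
  Read 'b': push. Stack: b
  Read 'b': matches stack top 'b' => pop. Stack: (empty)
  Read 'a': push. Stack: a
  Read 'c': push. Stack: ac
  Read 'b': push. Stack: acb
  Read 'b': matches stack top 'b' => pop. Stack: ac
  Read 'd': push. Stack: acd
  Read 'c': push. Stack: acdc
  Read 'd': push. Stack: acdcd
  Read 'b': push. Stack: acdcdb
  Read 'b': matches stack top 'b' => pop. Stack: acdcd
  Read 'b': push. Stack: acdcdb
Final stack: "acdcdb" (length 6)

6


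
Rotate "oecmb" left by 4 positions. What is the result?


Input: "oecmb", rotate left by 4
First 4 characters: "oecm"
Remaining characters: "b"
Concatenate remaining + first: "b" + "oecm" = "boecm"

boecm


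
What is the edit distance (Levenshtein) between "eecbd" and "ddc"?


Computing edit distance: "eecbd" -> "ddc"
DP table:
           d    d    c
      0    1    2    3
  e   1    1    2    3
  e   2    2    2    3
  c   3    3    3    2
  b   4    4    4    3
  d   5    4    4    4
Edit distance = dp[5][3] = 4

4


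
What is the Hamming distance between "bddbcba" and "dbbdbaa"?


Comparing "bddbcba" and "dbbdbaa" position by position:
  Position 0: 'b' vs 'd' => differ
  Position 1: 'd' vs 'b' => differ
  Position 2: 'd' vs 'b' => differ
  Position 3: 'b' vs 'd' => differ
  Position 4: 'c' vs 'b' => differ
  Position 5: 'b' vs 'a' => differ
  Position 6: 'a' vs 'a' => same
Total differences (Hamming distance): 6

6


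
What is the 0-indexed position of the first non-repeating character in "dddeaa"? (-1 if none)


Input: dddeaa
Character frequencies:
  'a': 2
  'd': 3
  'e': 1
Scanning left to right for freq == 1:
  Position 0 ('d'): freq=3, skip
  Position 1 ('d'): freq=3, skip
  Position 2 ('d'): freq=3, skip
  Position 3 ('e'): unique! => answer = 3

3


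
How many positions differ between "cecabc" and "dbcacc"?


Comparing "cecabc" and "dbcacc" position by position:
  Position 0: 'c' vs 'd' => DIFFER
  Position 1: 'e' vs 'b' => DIFFER
  Position 2: 'c' vs 'c' => same
  Position 3: 'a' vs 'a' => same
  Position 4: 'b' vs 'c' => DIFFER
  Position 5: 'c' vs 'c' => same
Positions that differ: 3

3


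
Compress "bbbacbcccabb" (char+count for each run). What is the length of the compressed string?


Input: bbbacbcccabb
Runs:
  'b' x 3 => "b3"
  'a' x 1 => "a1"
  'c' x 1 => "c1"
  'b' x 1 => "b1"
  'c' x 3 => "c3"
  'a' x 1 => "a1"
  'b' x 2 => "b2"
Compressed: "b3a1c1b1c3a1b2"
Compressed length: 14

14


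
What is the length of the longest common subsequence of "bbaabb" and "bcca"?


LCS of "bbaabb" and "bcca"
DP table:
           b    c    c    a
      0    0    0    0    0
  b   0    1    1    1    1
  b   0    1    1    1    1
  a   0    1    1    1    2
  a   0    1    1    1    2
  b   0    1    1    1    2
  b   0    1    1    1    2
LCS length = dp[6][4] = 2

2


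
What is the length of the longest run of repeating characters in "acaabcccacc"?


Input: "acaabcccacc"
Scanning for longest run:
  Position 1 ('c'): new char, reset run to 1
  Position 2 ('a'): new char, reset run to 1
  Position 3 ('a'): continues run of 'a', length=2
  Position 4 ('b'): new char, reset run to 1
  Position 5 ('c'): new char, reset run to 1
  Position 6 ('c'): continues run of 'c', length=2
  Position 7 ('c'): continues run of 'c', length=3
  Position 8 ('a'): new char, reset run to 1
  Position 9 ('c'): new char, reset run to 1
  Position 10 ('c'): continues run of 'c', length=2
Longest run: 'c' with length 3

3


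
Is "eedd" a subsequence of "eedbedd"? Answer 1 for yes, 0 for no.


Check if "eedd" is a subsequence of "eedbedd"
Greedy scan:
  Position 0 ('e'): matches sub[0] = 'e'
  Position 1 ('e'): matches sub[1] = 'e'
  Position 2 ('d'): matches sub[2] = 'd'
  Position 3 ('b'): no match needed
  Position 4 ('e'): no match needed
  Position 5 ('d'): matches sub[3] = 'd'
  Position 6 ('d'): no match needed
All 4 characters matched => is a subsequence

1


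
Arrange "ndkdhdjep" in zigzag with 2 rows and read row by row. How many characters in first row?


Zigzag "ndkdhdjep" into 2 rows:
Placing characters:
  'n' => row 0
  'd' => row 1
  'k' => row 0
  'd' => row 1
  'h' => row 0
  'd' => row 1
  'j' => row 0
  'e' => row 1
  'p' => row 0
Rows:
  Row 0: "nkhjp"
  Row 1: "ddde"
First row length: 5

5


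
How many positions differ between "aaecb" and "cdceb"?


Comparing "aaecb" and "cdceb" position by position:
  Position 0: 'a' vs 'c' => DIFFER
  Position 1: 'a' vs 'd' => DIFFER
  Position 2: 'e' vs 'c' => DIFFER
  Position 3: 'c' vs 'e' => DIFFER
  Position 4: 'b' vs 'b' => same
Positions that differ: 4

4


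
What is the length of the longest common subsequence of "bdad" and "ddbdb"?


LCS of "bdad" and "ddbdb"
DP table:
           d    d    b    d    b
      0    0    0    0    0    0
  b   0    0    0    1    1    1
  d   0    1    1    1    2    2
  a   0    1    1    1    2    2
  d   0    1    2    2    2    2
LCS length = dp[4][5] = 2

2


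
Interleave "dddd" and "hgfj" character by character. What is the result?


Interleaving "dddd" and "hgfj":
  Position 0: 'd' from first, 'h' from second => "dh"
  Position 1: 'd' from first, 'g' from second => "dg"
  Position 2: 'd' from first, 'f' from second => "df"
  Position 3: 'd' from first, 'j' from second => "dj"
Result: dhdgdfdj

dhdgdfdj


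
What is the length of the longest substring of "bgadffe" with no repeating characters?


Input: "bgadffe"
Sliding window (track last position of each char):
  Position 0 ('b'): window [0,0] length 1 -- new best
  Position 1 ('g'): window [0,1] length 2 -- new best
  Position 2 ('a'): window [0,2] length 3 -- new best
  Position 3 ('d'): window [0,3] length 4 -- new best
  Position 4 ('f'): window [0,4] length 5 -- new best
  Position 5 ('f'): repeat (last at 4), move window start to 5
  Position 5 ('f'): window [5,5] length 1
  Position 6 ('e'): window [5,6] length 2
Longest substring with no repeats: "bgadf" with length 5

5


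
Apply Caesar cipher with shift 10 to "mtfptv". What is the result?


Caesar cipher: shift "mtfptv" by 10
  'm' (pos 12) + 10 = pos 22 = 'w'
  't' (pos 19) + 10 = pos 3 = 'd'
  'f' (pos 5) + 10 = pos 15 = 'p'
  'p' (pos 15) + 10 = pos 25 = 'z'
  't' (pos 19) + 10 = pos 3 = 'd'
  'v' (pos 21) + 10 = pos 5 = 'f'
Result: wdpzdf

wdpzdf


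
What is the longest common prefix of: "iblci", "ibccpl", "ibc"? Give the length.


Words: iblci, ibccpl, ibc
  Position 0: all 'i' => match
  Position 1: all 'b' => match
  Position 2: ('l', 'c', 'c') => mismatch, stop
LCP = "ib" (length 2)

2


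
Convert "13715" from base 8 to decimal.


Input: "13715" in base 8
Positional expansion:
  Digit '1' (value 1) x 8^4 = 4096
  Digit '3' (value 3) x 8^3 = 1536
  Digit '7' (value 7) x 8^2 = 448
  Digit '1' (value 1) x 8^1 = 8
  Digit '5' (value 5) x 8^0 = 5
Sum = 6093

6093


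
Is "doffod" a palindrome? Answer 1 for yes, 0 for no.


Input: doffod
Reversed: doffod
  Compare pos 0 ('d') with pos 5 ('d'): match
  Compare pos 1 ('o') with pos 4 ('o'): match
  Compare pos 2 ('f') with pos 3 ('f'): match
Result: palindrome

1


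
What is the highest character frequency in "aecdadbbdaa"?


Input: aecdadbbdaa
Character counts:
  'a': 4
  'b': 2
  'c': 1
  'd': 3
  'e': 1
Maximum frequency: 4

4


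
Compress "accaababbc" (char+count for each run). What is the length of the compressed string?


Input: accaababbc
Runs:
  'a' x 1 => "a1"
  'c' x 2 => "c2"
  'a' x 2 => "a2"
  'b' x 1 => "b1"
  'a' x 1 => "a1"
  'b' x 2 => "b2"
  'c' x 1 => "c1"
Compressed: "a1c2a2b1a1b2c1"
Compressed length: 14

14


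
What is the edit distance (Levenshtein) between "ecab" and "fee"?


Computing edit distance: "ecab" -> "fee"
DP table:
           f    e    e
      0    1    2    3
  e   1    1    1    2
  c   2    2    2    2
  a   3    3    3    3
  b   4    4    4    4
Edit distance = dp[4][3] = 4

4


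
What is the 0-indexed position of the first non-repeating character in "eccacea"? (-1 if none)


Input: eccacea
Character frequencies:
  'a': 2
  'c': 3
  'e': 2
Scanning left to right for freq == 1:
  Position 0 ('e'): freq=2, skip
  Position 1 ('c'): freq=3, skip
  Position 2 ('c'): freq=3, skip
  Position 3 ('a'): freq=2, skip
  Position 4 ('c'): freq=3, skip
  Position 5 ('e'): freq=2, skip
  Position 6 ('a'): freq=2, skip
  No unique character found => answer = -1

-1


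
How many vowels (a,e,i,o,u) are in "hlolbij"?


Input: hlolbij
Checking each character:
  'h' at position 0: consonant
  'l' at position 1: consonant
  'o' at position 2: vowel (running total: 1)
  'l' at position 3: consonant
  'b' at position 4: consonant
  'i' at position 5: vowel (running total: 2)
  'j' at position 6: consonant
Total vowels: 2

2


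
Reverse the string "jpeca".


Input: jpeca
Reading characters right to left:
  Position 4: 'a'
  Position 3: 'c'
  Position 2: 'e'
  Position 1: 'p'
  Position 0: 'j'
Reversed: acepj

acepj


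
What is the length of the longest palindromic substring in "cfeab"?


Input: "cfeab"
Checking substrings for palindromes:
  No multi-char palindromic substrings found
Longest palindromic substring: "c" with length 1

1


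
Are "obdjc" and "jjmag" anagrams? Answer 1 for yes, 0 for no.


Strings: "obdjc", "jjmag"
Sorted first:  bcdjo
Sorted second: agjjm
Differ at position 0: 'b' vs 'a' => not anagrams

0


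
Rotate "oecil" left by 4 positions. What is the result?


Input: "oecil", rotate left by 4
First 4 characters: "oeci"
Remaining characters: "l"
Concatenate remaining + first: "l" + "oeci" = "loeci"

loeci


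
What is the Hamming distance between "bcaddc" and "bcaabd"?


Comparing "bcaddc" and "bcaabd" position by position:
  Position 0: 'b' vs 'b' => same
  Position 1: 'c' vs 'c' => same
  Position 2: 'a' vs 'a' => same
  Position 3: 'd' vs 'a' => differ
  Position 4: 'd' vs 'b' => differ
  Position 5: 'c' vs 'd' => differ
Total differences (Hamming distance): 3

3


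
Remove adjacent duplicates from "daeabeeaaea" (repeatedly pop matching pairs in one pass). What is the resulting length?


Input: daeabeeaaea
Stack-based adjacent duplicate removal:
  Read 'd': push. Stack: d
  Read 'a': push. Stack: da
  Read 'e': push. Stack: dae
  Read 'a': push. Stack: daea
  Read 'b': push. Stack: daeab
  Read 'e': push. Stack: daeabe
  Read 'e': matches stack top 'e' => pop. Stack: daeab
  Read 'a': push. Stack: daeaba
  Read 'a': matches stack top 'a' => pop. Stack: daeab
  Read 'e': push. Stack: daeabe
  Read 'a': push. Stack: daeabea
Final stack: "daeabea" (length 7)

7


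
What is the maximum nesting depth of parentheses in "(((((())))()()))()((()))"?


Input: "(((((())))()()))()((()))"
Tracking depth:
  Position 0 '(': depth becomes 1
  Position 1 '(': depth becomes 2
  Position 2 '(': depth becomes 3
  Position 3 '(': depth becomes 4
  Position 4 '(': depth becomes 5
  Position 5 '(': depth becomes 6
  Position 6 ')': depth becomes 5
  Position 7 ')': depth becomes 4
  Position 8 ')': depth becomes 3
  Position 9 ')': depth becomes 2
  Position 10 '(': depth becomes 3
  Position 11 ')': depth becomes 2
  Position 12 '(': depth becomes 3
  Position 13 ')': depth becomes 2
  Position 14 ')': depth becomes 1
  Position 15 ')': depth becomes 0
  Position 16 '(': depth becomes 1
  Position 17 ')': depth becomes 0
  Position 18 '(': depth becomes 1
  Position 19 '(': depth becomes 2
  Position 20 '(': depth becomes 3
  Position 21 ')': depth becomes 2
  Position 22 ')': depth becomes 1
  Position 23 ')': depth becomes 0
Maximum depth reached: 6

6


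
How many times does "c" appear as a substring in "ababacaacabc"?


Searching for "c" in "ababacaacabc"
Scanning each position:
  Position 0: "a" => no
  Position 1: "b" => no
  Position 2: "a" => no
  Position 3: "b" => no
  Position 4: "a" => no
  Position 5: "c" => MATCH
  Position 6: "a" => no
  Position 7: "a" => no
  Position 8: "c" => MATCH
  Position 9: "a" => no
  Position 10: "b" => no
  Position 11: "c" => MATCH
Total occurrences: 3

3


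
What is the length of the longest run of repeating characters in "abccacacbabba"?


Input: "abccacacbabba"
Scanning for longest run:
  Position 1 ('b'): new char, reset run to 1
  Position 2 ('c'): new char, reset run to 1
  Position 3 ('c'): continues run of 'c', length=2
  Position 4 ('a'): new char, reset run to 1
  Position 5 ('c'): new char, reset run to 1
  Position 6 ('a'): new char, reset run to 1
  Position 7 ('c'): new char, reset run to 1
  Position 8 ('b'): new char, reset run to 1
  Position 9 ('a'): new char, reset run to 1
  Position 10 ('b'): new char, reset run to 1
  Position 11 ('b'): continues run of 'b', length=2
  Position 12 ('a'): new char, reset run to 1
Longest run: 'c' with length 2

2


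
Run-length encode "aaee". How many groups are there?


Input: aaee
Scanning for consecutive runs:
  Group 1: 'a' x 2 (positions 0-1)
  Group 2: 'e' x 2 (positions 2-3)
Total groups: 2

2


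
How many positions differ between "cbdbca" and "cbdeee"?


Comparing "cbdbca" and "cbdeee" position by position:
  Position 0: 'c' vs 'c' => same
  Position 1: 'b' vs 'b' => same
  Position 2: 'd' vs 'd' => same
  Position 3: 'b' vs 'e' => DIFFER
  Position 4: 'c' vs 'e' => DIFFER
  Position 5: 'a' vs 'e' => DIFFER
Positions that differ: 3

3


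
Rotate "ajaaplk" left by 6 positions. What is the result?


Input: "ajaaplk", rotate left by 6
First 6 characters: "ajaapl"
Remaining characters: "k"
Concatenate remaining + first: "k" + "ajaapl" = "kajaapl"

kajaapl


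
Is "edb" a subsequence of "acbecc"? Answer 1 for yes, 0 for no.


Check if "edb" is a subsequence of "acbecc"
Greedy scan:
  Position 0 ('a'): no match needed
  Position 1 ('c'): no match needed
  Position 2 ('b'): no match needed
  Position 3 ('e'): matches sub[0] = 'e'
  Position 4 ('c'): no match needed
  Position 5 ('c'): no match needed
Only matched 1/3 characters => not a subsequence

0


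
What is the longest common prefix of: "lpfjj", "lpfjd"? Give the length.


Words: lpfjj, lpfjd
  Position 0: all 'l' => match
  Position 1: all 'p' => match
  Position 2: all 'f' => match
  Position 3: all 'j' => match
  Position 4: ('j', 'd') => mismatch, stop
LCP = "lpfj" (length 4)

4


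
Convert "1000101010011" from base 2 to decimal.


Input: "1000101010011" in base 2
Positional expansion:
  Digit '1' (value 1) x 2^12 = 4096
  Digit '0' (value 0) x 2^11 = 0
  Digit '0' (value 0) x 2^10 = 0
  Digit '0' (value 0) x 2^9 = 0
  Digit '1' (value 1) x 2^8 = 256
  Digit '0' (value 0) x 2^7 = 0
  Digit '1' (value 1) x 2^6 = 64
  Digit '0' (value 0) x 2^5 = 0
  Digit '1' (value 1) x 2^4 = 16
  Digit '0' (value 0) x 2^3 = 0
  Digit '0' (value 0) x 2^2 = 0
  Digit '1' (value 1) x 2^1 = 2
  Digit '1' (value 1) x 2^0 = 1
Sum = 4435

4435


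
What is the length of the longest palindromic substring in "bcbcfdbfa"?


Input: "bcbcfdbfa"
Checking substrings for palindromes:
  [0:3] "bcb" (len 3) => palindrome
  [1:4] "cbc" (len 3) => palindrome
Longest palindromic substring: "bcb" with length 3

3


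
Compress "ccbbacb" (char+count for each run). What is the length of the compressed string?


Input: ccbbacb
Runs:
  'c' x 2 => "c2"
  'b' x 2 => "b2"
  'a' x 1 => "a1"
  'c' x 1 => "c1"
  'b' x 1 => "b1"
Compressed: "c2b2a1c1b1"
Compressed length: 10

10


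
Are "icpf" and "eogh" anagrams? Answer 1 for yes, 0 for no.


Strings: "icpf", "eogh"
Sorted first:  cfip
Sorted second: egho
Differ at position 0: 'c' vs 'e' => not anagrams

0


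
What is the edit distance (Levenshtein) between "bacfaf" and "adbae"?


Computing edit distance: "bacfaf" -> "adbae"
DP table:
           a    d    b    a    e
      0    1    2    3    4    5
  b   1    1    2    2    3    4
  a   2    1    2    3    2    3
  c   3    2    2    3    3    3
  f   4    3    3    3    4    4
  a   5    4    4    4    3    4
  f   6    5    5    5    4    4
Edit distance = dp[6][5] = 4

4


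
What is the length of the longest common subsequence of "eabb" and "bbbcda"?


LCS of "eabb" and "bbbcda"
DP table:
           b    b    b    c    d    a
      0    0    0    0    0    0    0
  e   0    0    0    0    0    0    0
  a   0    0    0    0    0    0    1
  b   0    1    1    1    1    1    1
  b   0    1    2    2    2    2    2
LCS length = dp[4][6] = 2

2


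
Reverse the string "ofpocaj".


Input: ofpocaj
Reading characters right to left:
  Position 6: 'j'
  Position 5: 'a'
  Position 4: 'c'
  Position 3: 'o'
  Position 2: 'p'
  Position 1: 'f'
  Position 0: 'o'
Reversed: jacopfo

jacopfo


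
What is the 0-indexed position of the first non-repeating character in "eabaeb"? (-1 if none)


Input: eabaeb
Character frequencies:
  'a': 2
  'b': 2
  'e': 2
Scanning left to right for freq == 1:
  Position 0 ('e'): freq=2, skip
  Position 1 ('a'): freq=2, skip
  Position 2 ('b'): freq=2, skip
  Position 3 ('a'): freq=2, skip
  Position 4 ('e'): freq=2, skip
  Position 5 ('b'): freq=2, skip
  No unique character found => answer = -1

-1


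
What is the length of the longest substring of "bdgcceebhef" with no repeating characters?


Input: "bdgcceebhef"
Sliding window (track last position of each char):
  Position 0 ('b'): window [0,0] length 1 -- new best
  Position 1 ('d'): window [0,1] length 2 -- new best
  Position 2 ('g'): window [0,2] length 3 -- new best
  Position 3 ('c'): window [0,3] length 4 -- new best
  Position 4 ('c'): repeat (last at 3), move window start to 4
  Position 4 ('c'): window [4,4] length 1
  Position 5 ('e'): window [4,5] length 2
  Position 6 ('e'): repeat (last at 5), move window start to 6
  Position 6 ('e'): window [6,6] length 1
  Position 7 ('b'): window [6,7] length 2
  Position 8 ('h'): window [6,8] length 3
  Position 9 ('e'): repeat (last at 6), move window start to 7
  Position 9 ('e'): window [7,9] length 3
  Position 10 ('f'): window [7,10] length 4
Longest substring with no repeats: "bdgc" with length 4

4


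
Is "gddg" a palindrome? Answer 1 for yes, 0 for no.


Input: gddg
Reversed: gddg
  Compare pos 0 ('g') with pos 3 ('g'): match
  Compare pos 1 ('d') with pos 2 ('d'): match
Result: palindrome

1


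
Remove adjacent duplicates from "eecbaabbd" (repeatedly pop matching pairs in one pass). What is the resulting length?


Input: eecbaabbd
Stack-based adjacent duplicate removal:
  Read 'e': push. Stack: e
  Read 'e': matches stack top 'e' => pop. Stack: (empty)
  Read 'c': push. Stack: c
  Read 'b': push. Stack: cb
  Read 'a': push. Stack: cba
  Read 'a': matches stack top 'a' => pop. Stack: cb
  Read 'b': matches stack top 'b' => pop. Stack: c
  Read 'b': push. Stack: cb
  Read 'd': push. Stack: cbd
Final stack: "cbd" (length 3)

3


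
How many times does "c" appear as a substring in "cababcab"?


Searching for "c" in "cababcab"
Scanning each position:
  Position 0: "c" => MATCH
  Position 1: "a" => no
  Position 2: "b" => no
  Position 3: "a" => no
  Position 4: "b" => no
  Position 5: "c" => MATCH
  Position 6: "a" => no
  Position 7: "b" => no
Total occurrences: 2

2


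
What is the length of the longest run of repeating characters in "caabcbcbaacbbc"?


Input: "caabcbcbaacbbc"
Scanning for longest run:
  Position 1 ('a'): new char, reset run to 1
  Position 2 ('a'): continues run of 'a', length=2
  Position 3 ('b'): new char, reset run to 1
  Position 4 ('c'): new char, reset run to 1
  Position 5 ('b'): new char, reset run to 1
  Position 6 ('c'): new char, reset run to 1
  Position 7 ('b'): new char, reset run to 1
  Position 8 ('a'): new char, reset run to 1
  Position 9 ('a'): continues run of 'a', length=2
  Position 10 ('c'): new char, reset run to 1
  Position 11 ('b'): new char, reset run to 1
  Position 12 ('b'): continues run of 'b', length=2
  Position 13 ('c'): new char, reset run to 1
Longest run: 'a' with length 2

2


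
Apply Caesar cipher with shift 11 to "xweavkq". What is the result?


Caesar cipher: shift "xweavkq" by 11
  'x' (pos 23) + 11 = pos 8 = 'i'
  'w' (pos 22) + 11 = pos 7 = 'h'
  'e' (pos 4) + 11 = pos 15 = 'p'
  'a' (pos 0) + 11 = pos 11 = 'l'
  'v' (pos 21) + 11 = pos 6 = 'g'
  'k' (pos 10) + 11 = pos 21 = 'v'
  'q' (pos 16) + 11 = pos 1 = 'b'
Result: ihplgvb

ihplgvb


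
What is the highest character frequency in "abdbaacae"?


Input: abdbaacae
Character counts:
  'a': 4
  'b': 2
  'c': 1
  'd': 1
  'e': 1
Maximum frequency: 4

4


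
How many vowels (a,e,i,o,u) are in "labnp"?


Input: labnp
Checking each character:
  'l' at position 0: consonant
  'a' at position 1: vowel (running total: 1)
  'b' at position 2: consonant
  'n' at position 3: consonant
  'p' at position 4: consonant
Total vowels: 1

1


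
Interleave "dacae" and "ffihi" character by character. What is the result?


Interleaving "dacae" and "ffihi":
  Position 0: 'd' from first, 'f' from second => "df"
  Position 1: 'a' from first, 'f' from second => "af"
  Position 2: 'c' from first, 'i' from second => "ci"
  Position 3: 'a' from first, 'h' from second => "ah"
  Position 4: 'e' from first, 'i' from second => "ei"
Result: dfafciahei

dfafciahei


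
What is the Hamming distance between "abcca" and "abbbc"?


Comparing "abcca" and "abbbc" position by position:
  Position 0: 'a' vs 'a' => same
  Position 1: 'b' vs 'b' => same
  Position 2: 'c' vs 'b' => differ
  Position 3: 'c' vs 'b' => differ
  Position 4: 'a' vs 'c' => differ
Total differences (Hamming distance): 3

3


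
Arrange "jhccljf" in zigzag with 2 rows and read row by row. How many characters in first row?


Zigzag "jhccljf" into 2 rows:
Placing characters:
  'j' => row 0
  'h' => row 1
  'c' => row 0
  'c' => row 1
  'l' => row 0
  'j' => row 1
  'f' => row 0
Rows:
  Row 0: "jclf"
  Row 1: "hcj"
First row length: 4

4


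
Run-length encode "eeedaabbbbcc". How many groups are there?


Input: eeedaabbbbcc
Scanning for consecutive runs:
  Group 1: 'e' x 3 (positions 0-2)
  Group 2: 'd' x 1 (positions 3-3)
  Group 3: 'a' x 2 (positions 4-5)
  Group 4: 'b' x 4 (positions 6-9)
  Group 5: 'c' x 2 (positions 10-11)
Total groups: 5

5


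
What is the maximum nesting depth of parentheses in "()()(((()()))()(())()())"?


Input: "()()(((()()))()(())()())"
Tracking depth:
  Position 0 '(': depth becomes 1
  Position 1 ')': depth becomes 0
  Position 2 '(': depth becomes 1
  Position 3 ')': depth becomes 0
  Position 4 '(': depth becomes 1
  Position 5 '(': depth becomes 2
  Position 6 '(': depth becomes 3
  Position 7 '(': depth becomes 4
  Position 8 ')': depth becomes 3
  Position 9 '(': depth becomes 4
  Position 10 ')': depth becomes 3
  Position 11 ')': depth becomes 2
  Position 12 ')': depth becomes 1
  Position 13 '(': depth becomes 2
  Position 14 ')': depth becomes 1
  Position 15 '(': depth becomes 2
  Position 16 '(': depth becomes 3
  Position 17 ')': depth becomes 2
  Position 18 ')': depth becomes 1
  Position 19 '(': depth becomes 2
  Position 20 ')': depth becomes 1
  Position 21 '(': depth becomes 2
  Position 22 ')': depth becomes 1
  Position 23 ')': depth becomes 0
Maximum depth reached: 4

4


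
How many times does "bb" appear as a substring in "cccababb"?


Searching for "bb" in "cccababb"
Scanning each position:
  Position 0: "cc" => no
  Position 1: "cc" => no
  Position 2: "ca" => no
  Position 3: "ab" => no
  Position 4: "ba" => no
  Position 5: "ab" => no
  Position 6: "bb" => MATCH
Total occurrences: 1

1


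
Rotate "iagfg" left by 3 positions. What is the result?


Input: "iagfg", rotate left by 3
First 3 characters: "iag"
Remaining characters: "fg"
Concatenate remaining + first: "fg" + "iag" = "fgiag"

fgiag


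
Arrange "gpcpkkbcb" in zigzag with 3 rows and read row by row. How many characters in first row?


Zigzag "gpcpkkbcb" into 3 rows:
Placing characters:
  'g' => row 0
  'p' => row 1
  'c' => row 2
  'p' => row 1
  'k' => row 0
  'k' => row 1
  'b' => row 2
  'c' => row 1
  'b' => row 0
Rows:
  Row 0: "gkb"
  Row 1: "ppkc"
  Row 2: "cb"
First row length: 3

3


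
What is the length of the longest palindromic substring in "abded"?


Input: "abded"
Checking substrings for palindromes:
  [2:5] "ded" (len 3) => palindrome
Longest palindromic substring: "ded" with length 3

3


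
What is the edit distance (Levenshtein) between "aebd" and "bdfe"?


Computing edit distance: "aebd" -> "bdfe"
DP table:
           b    d    f    e
      0    1    2    3    4
  a   1    1    2    3    4
  e   2    2    2    3    3
  b   3    2    3    3    4
  d   4    3    2    3    4
Edit distance = dp[4][4] = 4

4


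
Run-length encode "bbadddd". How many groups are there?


Input: bbadddd
Scanning for consecutive runs:
  Group 1: 'b' x 2 (positions 0-1)
  Group 2: 'a' x 1 (positions 2-2)
  Group 3: 'd' x 4 (positions 3-6)
Total groups: 3

3


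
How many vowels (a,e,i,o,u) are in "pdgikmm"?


Input: pdgikmm
Checking each character:
  'p' at position 0: consonant
  'd' at position 1: consonant
  'g' at position 2: consonant
  'i' at position 3: vowel (running total: 1)
  'k' at position 4: consonant
  'm' at position 5: consonant
  'm' at position 6: consonant
Total vowels: 1

1


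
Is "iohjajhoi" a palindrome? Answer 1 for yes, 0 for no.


Input: iohjajhoi
Reversed: iohjajhoi
  Compare pos 0 ('i') with pos 8 ('i'): match
  Compare pos 1 ('o') with pos 7 ('o'): match
  Compare pos 2 ('h') with pos 6 ('h'): match
  Compare pos 3 ('j') with pos 5 ('j'): match
Result: palindrome

1


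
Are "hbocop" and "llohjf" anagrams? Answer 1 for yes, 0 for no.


Strings: "hbocop", "llohjf"
Sorted first:  bchoop
Sorted second: fhjllo
Differ at position 0: 'b' vs 'f' => not anagrams

0


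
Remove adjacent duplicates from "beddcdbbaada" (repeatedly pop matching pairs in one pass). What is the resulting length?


Input: beddcdbbaada
Stack-based adjacent duplicate removal:
  Read 'b': push. Stack: b
  Read 'e': push. Stack: be
  Read 'd': push. Stack: bed
  Read 'd': matches stack top 'd' => pop. Stack: be
  Read 'c': push. Stack: bec
  Read 'd': push. Stack: becd
  Read 'b': push. Stack: becdb
  Read 'b': matches stack top 'b' => pop. Stack: becd
  Read 'a': push. Stack: becda
  Read 'a': matches stack top 'a' => pop. Stack: becd
  Read 'd': matches stack top 'd' => pop. Stack: bec
  Read 'a': push. Stack: beca
Final stack: "beca" (length 4)

4


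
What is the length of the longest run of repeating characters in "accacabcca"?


Input: "accacabcca"
Scanning for longest run:
  Position 1 ('c'): new char, reset run to 1
  Position 2 ('c'): continues run of 'c', length=2
  Position 3 ('a'): new char, reset run to 1
  Position 4 ('c'): new char, reset run to 1
  Position 5 ('a'): new char, reset run to 1
  Position 6 ('b'): new char, reset run to 1
  Position 7 ('c'): new char, reset run to 1
  Position 8 ('c'): continues run of 'c', length=2
  Position 9 ('a'): new char, reset run to 1
Longest run: 'c' with length 2

2


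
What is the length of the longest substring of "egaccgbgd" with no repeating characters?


Input: "egaccgbgd"
Sliding window (track last position of each char):
  Position 0 ('e'): window [0,0] length 1 -- new best
  Position 1 ('g'): window [0,1] length 2 -- new best
  Position 2 ('a'): window [0,2] length 3 -- new best
  Position 3 ('c'): window [0,3] length 4 -- new best
  Position 4 ('c'): repeat (last at 3), move window start to 4
  Position 4 ('c'): window [4,4] length 1
  Position 5 ('g'): window [4,5] length 2
  Position 6 ('b'): window [4,6] length 3
  Position 7 ('g'): repeat (last at 5), move window start to 6
  Position 7 ('g'): window [6,7] length 2
  Position 8 ('d'): window [6,8] length 3
Longest substring with no repeats: "egac" with length 4

4


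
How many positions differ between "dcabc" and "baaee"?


Comparing "dcabc" and "baaee" position by position:
  Position 0: 'd' vs 'b' => DIFFER
  Position 1: 'c' vs 'a' => DIFFER
  Position 2: 'a' vs 'a' => same
  Position 3: 'b' vs 'e' => DIFFER
  Position 4: 'c' vs 'e' => DIFFER
Positions that differ: 4

4


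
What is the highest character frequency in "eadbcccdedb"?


Input: eadbcccdedb
Character counts:
  'a': 1
  'b': 2
  'c': 3
  'd': 3
  'e': 2
Maximum frequency: 3

3


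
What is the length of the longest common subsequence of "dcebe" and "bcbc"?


LCS of "dcebe" and "bcbc"
DP table:
           b    c    b    c
      0    0    0    0    0
  d   0    0    0    0    0
  c   0    0    1    1    1
  e   0    0    1    1    1
  b   0    1    1    2    2
  e   0    1    1    2    2
LCS length = dp[5][4] = 2

2


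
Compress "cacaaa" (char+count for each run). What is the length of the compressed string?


Input: cacaaa
Runs:
  'c' x 1 => "c1"
  'a' x 1 => "a1"
  'c' x 1 => "c1"
  'a' x 3 => "a3"
Compressed: "c1a1c1a3"
Compressed length: 8

8


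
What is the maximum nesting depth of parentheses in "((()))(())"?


Input: "((()))(())"
Tracking depth:
  Position 0 '(': depth becomes 1
  Position 1 '(': depth becomes 2
  Position 2 '(': depth becomes 3
  Position 3 ')': depth becomes 2
  Position 4 ')': depth becomes 1
  Position 5 ')': depth becomes 0
  Position 6 '(': depth becomes 1
  Position 7 '(': depth becomes 2
  Position 8 ')': depth becomes 1
  Position 9 ')': depth becomes 0
Maximum depth reached: 3

3


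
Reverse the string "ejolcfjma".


Input: ejolcfjma
Reading characters right to left:
  Position 8: 'a'
  Position 7: 'm'
  Position 6: 'j'
  Position 5: 'f'
  Position 4: 'c'
  Position 3: 'l'
  Position 2: 'o'
  Position 1: 'j'
  Position 0: 'e'
Reversed: amjfcloje

amjfcloje


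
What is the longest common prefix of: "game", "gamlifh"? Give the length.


Words: game, gamlifh
  Position 0: all 'g' => match
  Position 1: all 'a' => match
  Position 2: all 'm' => match
  Position 3: ('e', 'l') => mismatch, stop
LCP = "gam" (length 3)

3


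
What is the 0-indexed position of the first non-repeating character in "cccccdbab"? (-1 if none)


Input: cccccdbab
Character frequencies:
  'a': 1
  'b': 2
  'c': 5
  'd': 1
Scanning left to right for freq == 1:
  Position 0 ('c'): freq=5, skip
  Position 1 ('c'): freq=5, skip
  Position 2 ('c'): freq=5, skip
  Position 3 ('c'): freq=5, skip
  Position 4 ('c'): freq=5, skip
  Position 5 ('d'): unique! => answer = 5

5


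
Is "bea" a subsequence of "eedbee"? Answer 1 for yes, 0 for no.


Check if "bea" is a subsequence of "eedbee"
Greedy scan:
  Position 0 ('e'): no match needed
  Position 1 ('e'): no match needed
  Position 2 ('d'): no match needed
  Position 3 ('b'): matches sub[0] = 'b'
  Position 4 ('e'): matches sub[1] = 'e'
  Position 5 ('e'): no match needed
Only matched 2/3 characters => not a subsequence

0


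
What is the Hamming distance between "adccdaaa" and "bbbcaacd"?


Comparing "adccdaaa" and "bbbcaacd" position by position:
  Position 0: 'a' vs 'b' => differ
  Position 1: 'd' vs 'b' => differ
  Position 2: 'c' vs 'b' => differ
  Position 3: 'c' vs 'c' => same
  Position 4: 'd' vs 'a' => differ
  Position 5: 'a' vs 'a' => same
  Position 6: 'a' vs 'c' => differ
  Position 7: 'a' vs 'd' => differ
Total differences (Hamming distance): 6

6


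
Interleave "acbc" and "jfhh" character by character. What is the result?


Interleaving "acbc" and "jfhh":
  Position 0: 'a' from first, 'j' from second => "aj"
  Position 1: 'c' from first, 'f' from second => "cf"
  Position 2: 'b' from first, 'h' from second => "bh"
  Position 3: 'c' from first, 'h' from second => "ch"
Result: ajcfbhch

ajcfbhch


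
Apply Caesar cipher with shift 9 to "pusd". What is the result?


Caesar cipher: shift "pusd" by 9
  'p' (pos 15) + 9 = pos 24 = 'y'
  'u' (pos 20) + 9 = pos 3 = 'd'
  's' (pos 18) + 9 = pos 1 = 'b'
  'd' (pos 3) + 9 = pos 12 = 'm'
Result: ydbm

ydbm


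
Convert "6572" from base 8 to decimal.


Input: "6572" in base 8
Positional expansion:
  Digit '6' (value 6) x 8^3 = 3072
  Digit '5' (value 5) x 8^2 = 320
  Digit '7' (value 7) x 8^1 = 56
  Digit '2' (value 2) x 8^0 = 2
Sum = 3450

3450


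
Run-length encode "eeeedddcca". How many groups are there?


Input: eeeedddcca
Scanning for consecutive runs:
  Group 1: 'e' x 4 (positions 0-3)
  Group 2: 'd' x 3 (positions 4-6)
  Group 3: 'c' x 2 (positions 7-8)
  Group 4: 'a' x 1 (positions 9-9)
Total groups: 4

4


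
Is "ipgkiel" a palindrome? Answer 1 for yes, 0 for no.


Input: ipgkiel
Reversed: leikgpi
  Compare pos 0 ('i') with pos 6 ('l'): MISMATCH
  Compare pos 1 ('p') with pos 5 ('e'): MISMATCH
  Compare pos 2 ('g') with pos 4 ('i'): MISMATCH
Result: not a palindrome

0


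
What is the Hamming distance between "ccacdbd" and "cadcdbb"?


Comparing "ccacdbd" and "cadcdbb" position by position:
  Position 0: 'c' vs 'c' => same
  Position 1: 'c' vs 'a' => differ
  Position 2: 'a' vs 'd' => differ
  Position 3: 'c' vs 'c' => same
  Position 4: 'd' vs 'd' => same
  Position 5: 'b' vs 'b' => same
  Position 6: 'd' vs 'b' => differ
Total differences (Hamming distance): 3

3


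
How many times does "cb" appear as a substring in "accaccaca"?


Searching for "cb" in "accaccaca"
Scanning each position:
  Position 0: "ac" => no
  Position 1: "cc" => no
  Position 2: "ca" => no
  Position 3: "ac" => no
  Position 4: "cc" => no
  Position 5: "ca" => no
  Position 6: "ac" => no
  Position 7: "ca" => no
Total occurrences: 0

0


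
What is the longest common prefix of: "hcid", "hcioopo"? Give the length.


Words: hcid, hcioopo
  Position 0: all 'h' => match
  Position 1: all 'c' => match
  Position 2: all 'i' => match
  Position 3: ('d', 'o') => mismatch, stop
LCP = "hci" (length 3)

3


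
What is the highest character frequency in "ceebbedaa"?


Input: ceebbedaa
Character counts:
  'a': 2
  'b': 2
  'c': 1
  'd': 1
  'e': 3
Maximum frequency: 3

3


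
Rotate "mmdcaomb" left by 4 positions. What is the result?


Input: "mmdcaomb", rotate left by 4
First 4 characters: "mmdc"
Remaining characters: "aomb"
Concatenate remaining + first: "aomb" + "mmdc" = "aombmmdc"

aombmmdc


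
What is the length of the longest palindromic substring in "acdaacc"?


Input: "acdaacc"
Checking substrings for palindromes:
  [3:5] "aa" (len 2) => palindrome
  [5:7] "cc" (len 2) => palindrome
Longest palindromic substring: "aa" with length 2

2


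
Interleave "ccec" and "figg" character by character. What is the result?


Interleaving "ccec" and "figg":
  Position 0: 'c' from first, 'f' from second => "cf"
  Position 1: 'c' from first, 'i' from second => "ci"
  Position 2: 'e' from first, 'g' from second => "eg"
  Position 3: 'c' from first, 'g' from second => "cg"
Result: cfciegcg

cfciegcg


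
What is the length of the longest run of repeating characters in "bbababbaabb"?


Input: "bbababbaabb"
Scanning for longest run:
  Position 1 ('b'): continues run of 'b', length=2
  Position 2 ('a'): new char, reset run to 1
  Position 3 ('b'): new char, reset run to 1
  Position 4 ('a'): new char, reset run to 1
  Position 5 ('b'): new char, reset run to 1
  Position 6 ('b'): continues run of 'b', length=2
  Position 7 ('a'): new char, reset run to 1
  Position 8 ('a'): continues run of 'a', length=2
  Position 9 ('b'): new char, reset run to 1
  Position 10 ('b'): continues run of 'b', length=2
Longest run: 'b' with length 2

2


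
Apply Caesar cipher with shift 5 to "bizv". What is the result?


Caesar cipher: shift "bizv" by 5
  'b' (pos 1) + 5 = pos 6 = 'g'
  'i' (pos 8) + 5 = pos 13 = 'n'
  'z' (pos 25) + 5 = pos 4 = 'e'
  'v' (pos 21) + 5 = pos 0 = 'a'
Result: gnea

gnea


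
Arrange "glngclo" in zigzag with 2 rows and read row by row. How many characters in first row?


Zigzag "glngclo" into 2 rows:
Placing characters:
  'g' => row 0
  'l' => row 1
  'n' => row 0
  'g' => row 1
  'c' => row 0
  'l' => row 1
  'o' => row 0
Rows:
  Row 0: "gnco"
  Row 1: "lgl"
First row length: 4

4


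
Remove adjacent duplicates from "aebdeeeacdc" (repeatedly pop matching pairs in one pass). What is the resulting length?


Input: aebdeeeacdc
Stack-based adjacent duplicate removal:
  Read 'a': push. Stack: a
  Read 'e': push. Stack: ae
  Read 'b': push. Stack: aeb
  Read 'd': push. Stack: aebd
  Read 'e': push. Stack: aebde
  Read 'e': matches stack top 'e' => pop. Stack: aebd
  Read 'e': push. Stack: aebde
  Read 'a': push. Stack: aebdea
  Read 'c': push. Stack: aebdeac
  Read 'd': push. Stack: aebdeacd
  Read 'c': push. Stack: aebdeacdc
Final stack: "aebdeacdc" (length 9)

9


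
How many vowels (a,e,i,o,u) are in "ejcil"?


Input: ejcil
Checking each character:
  'e' at position 0: vowel (running total: 1)
  'j' at position 1: consonant
  'c' at position 2: consonant
  'i' at position 3: vowel (running total: 2)
  'l' at position 4: consonant
Total vowels: 2

2


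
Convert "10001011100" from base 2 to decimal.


Input: "10001011100" in base 2
Positional expansion:
  Digit '1' (value 1) x 2^10 = 1024
  Digit '0' (value 0) x 2^9 = 0
  Digit '0' (value 0) x 2^8 = 0
  Digit '0' (value 0) x 2^7 = 0
  Digit '1' (value 1) x 2^6 = 64
  Digit '0' (value 0) x 2^5 = 0
  Digit '1' (value 1) x 2^4 = 16
  Digit '1' (value 1) x 2^3 = 8
  Digit '1' (value 1) x 2^2 = 4
  Digit '0' (value 0) x 2^1 = 0
  Digit '0' (value 0) x 2^0 = 0
Sum = 1116

1116


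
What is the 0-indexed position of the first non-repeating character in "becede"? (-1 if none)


Input: becede
Character frequencies:
  'b': 1
  'c': 1
  'd': 1
  'e': 3
Scanning left to right for freq == 1:
  Position 0 ('b'): unique! => answer = 0

0


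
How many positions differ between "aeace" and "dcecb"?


Comparing "aeace" and "dcecb" position by position:
  Position 0: 'a' vs 'd' => DIFFER
  Position 1: 'e' vs 'c' => DIFFER
  Position 2: 'a' vs 'e' => DIFFER
  Position 3: 'c' vs 'c' => same
  Position 4: 'e' vs 'b' => DIFFER
Positions that differ: 4

4


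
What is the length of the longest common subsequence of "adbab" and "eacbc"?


LCS of "adbab" and "eacbc"
DP table:
           e    a    c    b    c
      0    0    0    0    0    0
  a   0    0    1    1    1    1
  d   0    0    1    1    1    1
  b   0    0    1    1    2    2
  a   0    0    1    1    2    2
  b   0    0    1    1    2    2
LCS length = dp[5][5] = 2

2
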